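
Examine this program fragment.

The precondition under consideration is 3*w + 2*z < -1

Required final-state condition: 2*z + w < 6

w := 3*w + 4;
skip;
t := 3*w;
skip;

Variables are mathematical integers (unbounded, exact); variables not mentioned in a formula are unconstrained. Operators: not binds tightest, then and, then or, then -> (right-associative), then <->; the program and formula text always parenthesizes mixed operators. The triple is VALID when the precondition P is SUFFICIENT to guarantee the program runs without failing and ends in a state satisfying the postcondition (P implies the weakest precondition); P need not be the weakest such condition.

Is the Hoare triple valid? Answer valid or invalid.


Working backward. After the program, the postcondition 2*z + w < 6 must hold; in canonical form it is w + 2*z < 6.
Before skip: w + 2*z < 6
Before t := 3*w: w + 2*z < 6
Before skip: w + 2*z < 6
Before w := 3*w + 4: 3*w + 2*z < 2
The weakest precondition is 3*w + 2*z < 2.
Check whether 3*w + 2*z < -1 implies it.
Every state satisfying the precondition satisfies the weakest precondition: the implication holds.
Answer: valid


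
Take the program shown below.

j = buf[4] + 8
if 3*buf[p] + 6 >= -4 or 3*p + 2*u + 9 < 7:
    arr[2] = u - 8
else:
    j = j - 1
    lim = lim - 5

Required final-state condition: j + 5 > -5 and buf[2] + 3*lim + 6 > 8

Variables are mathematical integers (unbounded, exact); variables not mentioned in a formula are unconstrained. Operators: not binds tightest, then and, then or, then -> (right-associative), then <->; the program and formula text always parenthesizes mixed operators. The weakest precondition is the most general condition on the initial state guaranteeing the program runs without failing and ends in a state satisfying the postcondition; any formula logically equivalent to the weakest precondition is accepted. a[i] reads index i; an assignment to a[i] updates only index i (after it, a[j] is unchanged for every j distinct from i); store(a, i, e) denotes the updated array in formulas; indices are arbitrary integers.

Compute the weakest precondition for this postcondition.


Working backward. After the program, the postcondition j + 5 > -5 and buf[2] + 3*lim + 6 > 8 must hold; in canonical form it is j > -10 and buf[2] + 3*lim > 2.
Then branch requires j > -10 and buf[2] + 3*lim > 2; else branch requires j > -9 and buf[2] + 3*lim > 17.
Before the if: ((3*buf[p] >= -10 or 3*p + 2*u < -2) -> (j > -10 and buf[2] + 3*lim > 2)) and ((not (3*buf[p] >= -10 or 3*p + 2*u < -2)) -> (j > -9 and buf[2] + 3*lim > 17))
Before j := buf[4] + 8: ((3*buf[p] >= -10 or 3*p + 2*u < -2) -> (buf[4] > -18 and buf[2] + 3*lim > 2)) and ((not (3*buf[p] >= -10 or 3*p + 2*u < -2)) -> (buf[4] > -17 and buf[2] + 3*lim > 17))
Answer: WP = ((3*buf[p] >= -10 or 3*p + 2*u < -2) -> (buf[4] > -18 and buf[2] + 3*lim > 2)) and ((not (3*buf[p] >= -10 or 3*p + 2*u < -2)) -> (buf[4] > -17 and buf[2] + 3*lim > 17))


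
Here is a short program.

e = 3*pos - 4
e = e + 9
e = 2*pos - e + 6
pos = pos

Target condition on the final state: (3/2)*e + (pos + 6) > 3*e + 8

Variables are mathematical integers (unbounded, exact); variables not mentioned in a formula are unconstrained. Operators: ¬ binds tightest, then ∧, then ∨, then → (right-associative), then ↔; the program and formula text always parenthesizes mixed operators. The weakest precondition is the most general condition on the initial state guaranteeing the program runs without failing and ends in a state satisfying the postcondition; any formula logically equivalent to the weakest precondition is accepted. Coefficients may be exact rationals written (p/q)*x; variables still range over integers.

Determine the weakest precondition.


Working backward. After the program, the postcondition (3/2)*e + (pos + 6) > 3*e + 8 must hold; in canonical form it is pos > (3/2)*e + 2.
Before pos := pos: pos > (3/2)*e + 2
Before e := 2*pos - e + 6: (3/2)*e > 2*pos + 11
Before e := e + 9: (3/2)*e > 2*pos - 5/2
Before e := 3*pos - 4: (5/2)*pos > 7/2
Answer: WP = (5/2)*pos > 7/2


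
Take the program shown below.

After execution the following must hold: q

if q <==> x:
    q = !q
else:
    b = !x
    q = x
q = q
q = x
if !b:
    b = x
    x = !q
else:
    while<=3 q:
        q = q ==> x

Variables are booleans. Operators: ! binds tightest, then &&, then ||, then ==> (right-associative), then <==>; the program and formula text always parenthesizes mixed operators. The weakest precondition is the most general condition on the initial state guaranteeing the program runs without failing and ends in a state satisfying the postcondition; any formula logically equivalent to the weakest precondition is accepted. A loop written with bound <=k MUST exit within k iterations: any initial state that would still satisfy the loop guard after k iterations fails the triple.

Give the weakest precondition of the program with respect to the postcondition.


Working backward. After the program, q must hold.
Then branch requires q; else branch requires (q ==> (((q ==> x) ==> ((!((q ==> x) ==> x)) && ((!((q ==> x) ==> x)) ==> ((q ==> x) ==> x)))) && ((!(q ==> x)) ==> (q ==> x)))) && ((!q) ==> q).
Before the if: ((!b) ==> q) && (b ==> ((q ==> (((q ==> x) ==> ((!((q ==> x) ==> x)) && ((!((q ==> x) ==> x)) ==> ((q ==> x) ==> x)))) && ((!(q ==> x)) ==> (q ==> x)))) && ((!q) ==> q)))
Before q := x: ((!b) ==> x) && (b ==> ((x ==> ((!x) && ((!x) ==> x))) && ((!x) ==> x)))
Before q := q: ((!b) ==> x) && (b ==> ((x ==> ((!x) && ((!x) ==> x))) && ((!x) ==> x)))
Then branch requires ((!b) ==> x) && (b ==> ((x ==> ((!x) && ((!x) ==> x))) && ((!x) ==> x))); else branch requires (!x) ==> ((x ==> ((!x) && ((!x) ==> x))) && ((!x) ==> x)).
Before the if: ((q <==> x) ==> (((!b) ==> x) && (b ==> ((x ==> ((!x) && ((!x) ==> x))) && ((!x) ==> x))))) && ((!(q <==> x)) ==> ((!x) ==> ((x ==> ((!x) && ((!x) ==> x))) && ((!x) ==> x))))
Answer: WP = ((q <==> x) ==> (((!b) ==> x) && (b ==> ((x ==> ((!x) && ((!x) ==> x))) && ((!x) ==> x))))) && ((!(q <==> x)) ==> ((!x) ==> ((x ==> ((!x) && ((!x) ==> x))) && ((!x) ==> x))))


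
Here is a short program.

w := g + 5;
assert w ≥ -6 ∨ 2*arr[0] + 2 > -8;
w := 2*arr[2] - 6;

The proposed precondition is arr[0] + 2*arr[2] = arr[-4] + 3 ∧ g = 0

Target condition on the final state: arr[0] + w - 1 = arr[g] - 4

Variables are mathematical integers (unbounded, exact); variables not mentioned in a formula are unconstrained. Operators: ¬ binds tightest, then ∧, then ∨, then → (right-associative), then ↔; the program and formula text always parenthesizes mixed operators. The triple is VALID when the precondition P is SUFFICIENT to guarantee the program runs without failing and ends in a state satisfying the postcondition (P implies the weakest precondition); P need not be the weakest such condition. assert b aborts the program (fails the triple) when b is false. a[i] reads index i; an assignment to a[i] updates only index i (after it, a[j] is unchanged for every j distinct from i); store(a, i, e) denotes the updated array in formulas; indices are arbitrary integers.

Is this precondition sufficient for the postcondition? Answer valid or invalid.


Working backward. After the program, the postcondition arr[0] + w - 1 = arr[g] - 4 must hold; in canonical form it is arr[0] + w = arr[g] - 3.
Before w := 2*arr[2] - 6: arr[0] + 2*arr[2] = arr[g] + 3
Before assert w ≥ -6 ∨ 2*arr[0] + 2 > -8: (w ≥ -6 ∨ 2*arr[0] > -10) ∧ arr[0] + 2*arr[2] = arr[g] + 3
Before w := g + 5: (g ≥ -11 ∨ 2*arr[0] > -10) ∧ arr[0] + 2*arr[2] = arr[g] + 3
The weakest precondition is (g ≥ -11 ∨ 2*arr[0] > -10) ∧ arr[0] + 2*arr[2] = arr[g] + 3.
Check whether arr[0] + 2*arr[2] = arr[-4] + 3 ∧ g = 0 implies it.
Countermodel: at the initial state arr = {[-4] = 31042, [0] = -1, [2] = 15523, elsewhere -1}, g = 0, the precondition holds but the weakest precondition fails.
Answer: invalid


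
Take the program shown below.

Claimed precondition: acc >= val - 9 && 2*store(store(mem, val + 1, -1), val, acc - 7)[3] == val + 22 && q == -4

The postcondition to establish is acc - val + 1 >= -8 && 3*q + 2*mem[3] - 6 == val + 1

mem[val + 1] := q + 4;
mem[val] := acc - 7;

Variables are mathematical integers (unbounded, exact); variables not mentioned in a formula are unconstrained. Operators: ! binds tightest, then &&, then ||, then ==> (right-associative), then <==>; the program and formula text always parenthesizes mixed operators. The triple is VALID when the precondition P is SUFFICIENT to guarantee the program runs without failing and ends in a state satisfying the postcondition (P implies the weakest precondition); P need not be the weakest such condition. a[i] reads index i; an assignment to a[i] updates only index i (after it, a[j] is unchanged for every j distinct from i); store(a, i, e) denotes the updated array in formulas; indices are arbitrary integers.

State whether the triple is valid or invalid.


Working backward. After the program, the postcondition acc - val + 1 >= -8 && 3*q + 2*mem[3] - 6 == val + 1 must hold; in canonical form it is acc >= val - 9 && 2*mem[3] + 3*q == val + 7.
Before mem[val] := acc - 7: acc >= val - 9 && 2*store(mem, val, acc - 7)[3] + 3*q == val + 7
Before mem[val + 1] := q + 4: acc >= val - 9 && 2*store(store(mem, val + 1, q + 4), val, acc - 7)[3] + 3*q == val + 7
The weakest precondition is acc >= val - 9 && 2*store(store(mem, val + 1, q + 4), val, acc - 7)[3] + 3*q == val + 7.
Check whether acc >= val - 9 && 2*store(store(mem, val + 1, -1), val, acc - 7)[3] == val + 22 && q == -4 implies it.
Countermodel: at the initial state acc = 19, mem = {[-44772] = 4, [-44771] = 4, [3] = -22375, elsewhere 4}, q = -4, val = -44772, the precondition holds but the weakest precondition fails.
Answer: invalid


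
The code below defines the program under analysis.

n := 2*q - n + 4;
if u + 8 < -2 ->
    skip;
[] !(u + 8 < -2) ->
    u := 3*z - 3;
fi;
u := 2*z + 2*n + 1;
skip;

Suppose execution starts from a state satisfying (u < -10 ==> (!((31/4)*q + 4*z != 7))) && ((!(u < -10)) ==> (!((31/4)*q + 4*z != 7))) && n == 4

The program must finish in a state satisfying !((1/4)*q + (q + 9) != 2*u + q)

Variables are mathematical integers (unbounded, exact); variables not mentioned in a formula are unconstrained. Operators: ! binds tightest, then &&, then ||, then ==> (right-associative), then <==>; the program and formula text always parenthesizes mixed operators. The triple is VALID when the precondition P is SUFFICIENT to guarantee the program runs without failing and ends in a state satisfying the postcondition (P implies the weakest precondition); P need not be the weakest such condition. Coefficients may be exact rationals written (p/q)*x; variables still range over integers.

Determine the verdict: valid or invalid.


Working backward. After the program, the postcondition !((1/4)*q + (q + 9) != 2*u + q) must hold; in canonical form it is !((1/4)*q != 2*u - 9).
Before skip: !((1/4)*q != 2*u - 9)
Before u := 2*z + 2*n + 1: !((1/4)*q != 4*n + 4*z - 7)
Then branch requires !((1/4)*q != 4*n + 4*z - 7); else branch requires !((1/4)*q != 4*n + 4*z - 7).
Before the if: (u < -10 ==> (!((1/4)*q != 4*n + 4*z - 7))) && ((!(u < -10)) ==> (!((1/4)*q != 4*n + 4*z - 7)))
Before n := 2*q - n + 4: (u < -10 ==> (!(4*n != (31/4)*q + 4*z + 9))) && ((!(u < -10)) ==> (!(4*n != (31/4)*q + 4*z + 9)))
The weakest precondition is (u < -10 ==> (!(4*n != (31/4)*q + 4*z + 9))) && ((!(u < -10)) ==> (!(4*n != (31/4)*q + 4*z + 9))).
Check whether (u < -10 ==> (!((31/4)*q + 4*z != 7))) && ((!(u < -10)) ==> (!((31/4)*q + 4*z != 7))) && n == 4 implies it.
Every state satisfying the precondition satisfies the weakest precondition: the implication holds.
Answer: valid


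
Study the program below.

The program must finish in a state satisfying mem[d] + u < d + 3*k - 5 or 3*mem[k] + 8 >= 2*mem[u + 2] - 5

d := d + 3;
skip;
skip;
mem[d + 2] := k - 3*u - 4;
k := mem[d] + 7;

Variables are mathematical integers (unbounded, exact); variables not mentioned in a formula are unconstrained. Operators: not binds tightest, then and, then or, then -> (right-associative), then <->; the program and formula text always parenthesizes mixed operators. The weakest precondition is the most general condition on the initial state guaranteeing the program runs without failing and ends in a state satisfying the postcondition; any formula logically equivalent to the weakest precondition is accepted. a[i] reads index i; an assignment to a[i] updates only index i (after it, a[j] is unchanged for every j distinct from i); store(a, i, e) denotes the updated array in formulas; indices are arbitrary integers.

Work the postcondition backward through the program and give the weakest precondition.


Working backward. After the program, the postcondition mem[d] + u < d + 3*k - 5 or 3*mem[k] + 8 >= 2*mem[u + 2] - 5 must hold; in canonical form it is mem[d] + u < d + 3*k - 5 or 3*mem[k] >= 2*mem[u + 2] - 13.
Before k := mem[d] + 7: u < 2*mem[d] + d + 16 or 3*mem[mem[d] + 7] >= 2*mem[u + 2] - 13
Before mem[d + 2] := k - 3*u - 4: u < 2*store(mem, d + 2, k - 3*u - 4)[d] + d + 16 or 3*store(mem, d + 2, k - 3*u - 4)[store(mem, d + 2, k - 3*u - 4)[d] + 7] >= 2*store(mem, d + 2, k - 3*u - 4)[u + 2] - 13
Before skip: u < 2*store(mem, d + 2, k - 3*u - 4)[d] + d + 16 or 3*store(mem, d + 2, k - 3*u - 4)[store(mem, d + 2, k - 3*u - 4)[d] + 7] >= 2*store(mem, d + 2, k - 3*u - 4)[u + 2] - 13
Before skip: u < 2*store(mem, d + 2, k - 3*u - 4)[d] + d + 16 or 3*store(mem, d + 2, k - 3*u - 4)[store(mem, d + 2, k - 3*u - 4)[d] + 7] >= 2*store(mem, d + 2, k - 3*u - 4)[u + 2] - 13
Before d := d + 3: u < 2*store(mem, d + 5, k - 3*u - 4)[d + 3] + d + 19 or 3*store(mem, d + 5, k - 3*u - 4)[store(mem, d + 5, k - 3*u - 4)[d + 3] + 7] >= 2*store(mem, d + 5, k - 3*u - 4)[u + 2] - 13
Answer: WP = u < 2*store(mem, d + 5, k - 3*u - 4)[d + 3] + d + 19 or 3*store(mem, d + 5, k - 3*u - 4)[store(mem, d + 5, k - 3*u - 4)[d + 3] + 7] >= 2*store(mem, d + 5, k - 3*u - 4)[u + 2] - 13


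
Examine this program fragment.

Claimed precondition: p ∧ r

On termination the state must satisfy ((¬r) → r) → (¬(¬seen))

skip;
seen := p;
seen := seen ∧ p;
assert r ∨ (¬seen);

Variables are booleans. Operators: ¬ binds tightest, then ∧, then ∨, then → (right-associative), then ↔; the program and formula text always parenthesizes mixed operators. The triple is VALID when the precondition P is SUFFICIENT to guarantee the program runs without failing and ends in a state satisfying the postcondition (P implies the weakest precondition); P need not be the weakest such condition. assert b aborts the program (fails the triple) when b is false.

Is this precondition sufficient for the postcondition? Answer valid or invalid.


Working backward. After the program, the postcondition ((¬r) → r) → (¬(¬seen)) must hold; in canonical form it is ((¬r) → r) → seen.
Before assert r ∨ (¬seen): (r ∨ (¬seen)) ∧ (((¬r) → r) → seen)
Before seen := seen ∧ p: (r ∨ (¬(seen ∧ p))) ∧ (((¬r) → r) → (seen ∧ p))
Before seen := p: (r ∨ (¬p)) ∧ (((¬r) → r) → p)
Before skip: (r ∨ (¬p)) ∧ (((¬r) → r) → p)
The weakest precondition is (r ∨ (¬p)) ∧ (((¬r) → r) → p).
Check whether p ∧ r implies it.
Every state satisfying the precondition satisfies the weakest precondition: the implication holds.
Answer: valid


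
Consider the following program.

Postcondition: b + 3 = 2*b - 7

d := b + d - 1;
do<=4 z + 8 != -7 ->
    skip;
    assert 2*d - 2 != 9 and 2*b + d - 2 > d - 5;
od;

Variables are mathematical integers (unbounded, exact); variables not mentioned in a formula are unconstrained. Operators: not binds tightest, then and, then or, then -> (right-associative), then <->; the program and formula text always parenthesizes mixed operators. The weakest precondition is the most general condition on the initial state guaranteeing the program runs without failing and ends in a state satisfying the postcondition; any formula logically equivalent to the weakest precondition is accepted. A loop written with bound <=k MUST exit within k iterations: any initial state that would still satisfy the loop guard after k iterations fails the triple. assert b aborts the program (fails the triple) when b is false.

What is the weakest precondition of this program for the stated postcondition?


Working backward. After the program, the postcondition b + 3 = 2*b - 7 must hold; in canonical form it is b = 10.
Before the loop (bound <=4), unroll the exhaustion recursion (WP_0 = exit-now case; WP_j = one more guarded iteration, up to j = 4):
  WP_0: (not (z != -15)) and b = 10
  WP_1: (z != -15 -> (2*d != 11 and 2*b > -3 and (not (z != -15)) and b = 10)) and ((not (z != -15)) -> b = 10)
  WP_2: (z != -15 -> (2*d != 11 and 2*b > -3 and (z != -15 -> (2*d != 11 and 2*b > -3 and (not (z != -15)) and b = 10)) and ((not (z != -15)) -> b = 10))) and ((not (z != -15)) -> b = 10)
  WP_3: (z != -15 -> (2*d != 11 and 2*b > -3 and (z != -15 -> (2*d != 11 and 2*b > -3 and (z != -15 -> (2*d != 11 and 2*b > -3 and (not (z != -15)) and b = 10)) and ((not (z != -15)) -> b = 10))) and ((not (z != -15)) -> b = 10))) and ((not (z != -15)) -> b = 10)
  WP_4: (z != -15 -> (2*d != 11 and 2*b > -3 and (z != -15 -> (2*d != 11 and 2*b > -3 and (z != -15 -> (2*d != 11 and 2*b > -3 and (z != -15 -> (2*d != 11 and 2*b > -3 and (not (z != -15)) and b = 10)) and ((not (z != -15)) -> b = 10))) and ((not (z != -15)) -> b = 10))) and ((not (z != -15)) -> b = 10))) and ((not (z != -15)) -> b = 10)
So before the loop: (z != -15 -> (2*d != 11 and 2*b > -3 and (z != -15 -> (2*d != 11 and 2*b > -3 and (z != -15 -> (2*d != 11 and 2*b > -3 and (z != -15 -> (2*d != 11 and 2*b > -3 and (not (z != -15)) and b = 10)) and ((not (z != -15)) -> b = 10))) and ((not (z != -15)) -> b = 10))) and ((not (z != -15)) -> b = 10))) and ((not (z != -15)) -> b = 10)
Before d := b + d - 1: (z != -15 -> (2*b + 2*d != 13 and 2*b > -3 and (z != -15 -> (2*b + 2*d != 13 and 2*b > -3 and (z != -15 -> (2*b + 2*d != 13 and 2*b > -3 and (z != -15 -> (2*b + 2*d != 13 and 2*b > -3 and (not (z != -15)) and b = 10)) and ((not (z != -15)) -> b = 10))) and ((not (z != -15)) -> b = 10))) and ((not (z != -15)) -> b = 10))) and ((not (z != -15)) -> b = 10)
Answer: WP = (z != -15 -> (2*b + 2*d != 13 and 2*b > -3 and (z != -15 -> (2*b + 2*d != 13 and 2*b > -3 and (z != -15 -> (2*b + 2*d != 13 and 2*b > -3 and (z != -15 -> (2*b + 2*d != 13 and 2*b > -3 and (not (z != -15)) and b = 10)) and ((not (z != -15)) -> b = 10))) and ((not (z != -15)) -> b = 10))) and ((not (z != -15)) -> b = 10))) and ((not (z != -15)) -> b = 10)


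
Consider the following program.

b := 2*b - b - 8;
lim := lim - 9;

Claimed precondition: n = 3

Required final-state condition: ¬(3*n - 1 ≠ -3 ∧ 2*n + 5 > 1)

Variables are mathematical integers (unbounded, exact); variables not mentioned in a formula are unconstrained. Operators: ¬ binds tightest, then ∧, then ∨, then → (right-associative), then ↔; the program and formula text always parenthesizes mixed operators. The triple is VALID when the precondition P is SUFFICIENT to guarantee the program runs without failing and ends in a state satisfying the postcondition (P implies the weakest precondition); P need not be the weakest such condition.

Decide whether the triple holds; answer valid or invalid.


Working backward. After the program, the postcondition ¬(3*n - 1 ≠ -3 ∧ 2*n + 5 > 1) must hold; in canonical form it is ¬(3*n ≠ -2 ∧ 2*n > -4).
Before lim := lim - 9: ¬(3*n ≠ -2 ∧ 2*n > -4)
Before b := 2*b - b - 8: ¬(3*n ≠ -2 ∧ 2*n > -4)
The weakest precondition is ¬(3*n ≠ -2 ∧ 2*n > -4).
Check whether n = 3 implies it.
Countermodel: at the initial state n = 3, the precondition holds but the weakest precondition fails.
Answer: invalid


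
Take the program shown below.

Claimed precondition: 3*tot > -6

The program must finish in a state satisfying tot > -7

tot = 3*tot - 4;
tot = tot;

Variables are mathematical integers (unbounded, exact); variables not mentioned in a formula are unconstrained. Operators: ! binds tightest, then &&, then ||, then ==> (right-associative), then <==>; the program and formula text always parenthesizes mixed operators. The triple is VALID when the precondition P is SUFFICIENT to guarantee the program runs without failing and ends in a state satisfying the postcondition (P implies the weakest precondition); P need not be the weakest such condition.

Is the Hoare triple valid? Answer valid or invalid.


Working backward. After the program, tot > -7 must hold.
Before tot := tot: tot > -7
Before tot := 3*tot - 4: 3*tot > -3
The weakest precondition is 3*tot > -3.
Check whether 3*tot > -6 implies it.
Countermodel: at the initial state tot = -1, the precondition holds but the weakest precondition fails.
Answer: invalid


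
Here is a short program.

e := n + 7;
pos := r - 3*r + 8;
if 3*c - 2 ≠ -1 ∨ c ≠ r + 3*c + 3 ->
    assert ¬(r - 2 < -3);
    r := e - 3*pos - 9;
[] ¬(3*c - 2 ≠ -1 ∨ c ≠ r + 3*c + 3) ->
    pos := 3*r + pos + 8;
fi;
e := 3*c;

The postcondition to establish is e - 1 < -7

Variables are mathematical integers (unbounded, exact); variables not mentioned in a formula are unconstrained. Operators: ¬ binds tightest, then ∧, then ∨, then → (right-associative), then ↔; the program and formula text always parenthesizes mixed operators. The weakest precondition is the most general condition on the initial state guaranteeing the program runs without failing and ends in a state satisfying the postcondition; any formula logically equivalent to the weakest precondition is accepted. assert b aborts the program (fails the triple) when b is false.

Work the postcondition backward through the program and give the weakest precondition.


Working backward. After the program, the postcondition e - 1 < -7 must hold; in canonical form it is e < -6.
Before e := 3*c: 3*c < -6
Then branch requires (¬(r < -1)) ∧ 3*c < -6; else branch requires 3*c < -6.
Before the if: ((3*c ≠ 1 ∨ 2*c + r ≠ -3) → ((¬(r < -1)) ∧ 3*c < -6)) ∧ ((¬(3*c ≠ 1 ∨ 2*c + r ≠ -3)) → 3*c < -6)
Before pos := r - 3*r + 8: ((3*c ≠ 1 ∨ 2*c + r ≠ -3) → ((¬(r < -1)) ∧ 3*c < -6)) ∧ ((¬(3*c ≠ 1 ∨ 2*c + r ≠ -3)) → 3*c < -6)
Before e := n + 7: ((3*c ≠ 1 ∨ 2*c + r ≠ -3) → ((¬(r < -1)) ∧ 3*c < -6)) ∧ ((¬(3*c ≠ 1 ∨ 2*c + r ≠ -3)) → 3*c < -6)
Answer: WP = ((3*c ≠ 1 ∨ 2*c + r ≠ -3) → ((¬(r < -1)) ∧ 3*c < -6)) ∧ ((¬(3*c ≠ 1 ∨ 2*c + r ≠ -3)) → 3*c < -6)


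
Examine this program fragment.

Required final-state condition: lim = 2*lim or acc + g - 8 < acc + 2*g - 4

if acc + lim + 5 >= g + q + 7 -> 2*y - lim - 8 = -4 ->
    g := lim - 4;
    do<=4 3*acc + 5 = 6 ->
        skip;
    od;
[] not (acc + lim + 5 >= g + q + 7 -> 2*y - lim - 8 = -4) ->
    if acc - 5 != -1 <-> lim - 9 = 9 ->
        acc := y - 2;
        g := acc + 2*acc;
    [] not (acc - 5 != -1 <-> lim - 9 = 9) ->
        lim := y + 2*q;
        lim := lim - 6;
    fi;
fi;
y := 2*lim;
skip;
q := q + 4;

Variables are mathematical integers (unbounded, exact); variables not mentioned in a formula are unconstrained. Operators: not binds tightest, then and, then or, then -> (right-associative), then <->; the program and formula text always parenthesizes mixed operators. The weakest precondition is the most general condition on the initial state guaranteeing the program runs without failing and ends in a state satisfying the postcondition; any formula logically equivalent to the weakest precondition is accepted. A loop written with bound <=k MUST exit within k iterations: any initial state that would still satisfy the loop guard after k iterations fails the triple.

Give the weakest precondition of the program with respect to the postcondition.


Working backward. After the program, the postcondition lim = 2*lim or acc + g - 8 < acc + 2*g - 4 must hold; in canonical form it is lim = 0 or g > -4.
Before q := q + 4: lim = 0 or g > -4
Before skip: lim = 0 or g > -4
Before y := 2*lim: lim = 0 or g > -4
Then branch requires (3*acc = 1 -> ((3*acc = 1 -> ((3*acc = 1 -> ((3*acc = 1 -> ((not (3*acc = 1)) and (lim = 0 or lim > 0))) and ((not (3*acc = 1)) -> (lim = 0 or lim > 0)))) and ((not (3*acc = 1)) -> (lim = 0 or lim > 0)))) and ((not (3*acc = 1)) -> (lim = 0 or lim > 0)))) and ((not (3*acc = 1)) -> (lim = 0 or lim > 0)); else branch requires ((acc != 4 <-> lim = 18) -> (lim = 0 or 3*y > 2)) and ((not (acc != 4 <-> lim = 18)) -> (2*q + y = 6 or g > -4)).
Before the if: ((acc + lim >= g + q + 2 -> 2*y = lim + 4) -> ((3*acc = 1 -> ((3*acc = 1 -> ((3*acc = 1 -> ((3*acc = 1 -> ((not (3*acc = 1)) and (lim = 0 or lim > 0))) and ((not (3*acc = 1)) -> (lim = 0 or lim > 0)))) and ((not (3*acc = 1)) -> (lim = 0 or lim > 0)))) and ((not (3*acc = 1)) -> (lim = 0 or lim > 0)))) and ((not (3*acc = 1)) -> (lim = 0 or lim > 0)))) and ((not (acc + lim >= g + q + 2 -> 2*y = lim + 4)) -> (((acc != 4 <-> lim = 18) -> (lim = 0 or 3*y > 2)) and ((not (acc != 4 <-> lim = 18)) -> (2*q + y = 6 or g > -4))))
Answer: WP = ((acc + lim >= g + q + 2 -> 2*y = lim + 4) -> ((3*acc = 1 -> ((3*acc = 1 -> ((3*acc = 1 -> ((3*acc = 1 -> ((not (3*acc = 1)) and (lim = 0 or lim > 0))) and ((not (3*acc = 1)) -> (lim = 0 or lim > 0)))) and ((not (3*acc = 1)) -> (lim = 0 or lim > 0)))) and ((not (3*acc = 1)) -> (lim = 0 or lim > 0)))) and ((not (3*acc = 1)) -> (lim = 0 or lim > 0)))) and ((not (acc + lim >= g + q + 2 -> 2*y = lim + 4)) -> (((acc != 4 <-> lim = 18) -> (lim = 0 or 3*y > 2)) and ((not (acc != 4 <-> lim = 18)) -> (2*q + y = 6 or g > -4))))


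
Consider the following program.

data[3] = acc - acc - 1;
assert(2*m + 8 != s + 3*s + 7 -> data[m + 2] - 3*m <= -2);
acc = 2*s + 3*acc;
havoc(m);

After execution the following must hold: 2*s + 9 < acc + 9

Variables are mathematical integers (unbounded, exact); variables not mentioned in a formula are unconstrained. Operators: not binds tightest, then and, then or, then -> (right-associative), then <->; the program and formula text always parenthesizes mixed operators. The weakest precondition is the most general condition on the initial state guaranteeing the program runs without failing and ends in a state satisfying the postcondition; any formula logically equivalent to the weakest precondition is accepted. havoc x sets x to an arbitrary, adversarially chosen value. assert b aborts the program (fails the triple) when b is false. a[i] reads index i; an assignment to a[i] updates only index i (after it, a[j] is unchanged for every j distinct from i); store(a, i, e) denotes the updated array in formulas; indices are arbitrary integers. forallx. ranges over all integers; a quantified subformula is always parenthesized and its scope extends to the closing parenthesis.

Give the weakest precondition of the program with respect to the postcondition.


Working backward. After the program, the postcondition 2*s + 9 < acc + 9 must hold; in canonical form it is 2*s < acc.
Before havoc m: 2*s < acc
Before acc := 2*s + 3*acc: 3*acc > 0
Before assert 2*m + 8 != s + 3*s + 7 -> data[m + 2] - 3*m <= -2: (2*m != 4*s - 1 -> data[m + 2] <= 3*m - 2) and 3*acc > 0
Before data[3] := acc - acc - 1: (2*m != 4*s - 1 -> store(data, 3, -1)[m + 2] <= 3*m - 2) and 3*acc > 0
Answer: WP = (2*m != 4*s - 1 -> store(data, 3, -1)[m + 2] <= 3*m - 2) and 3*acc > 0


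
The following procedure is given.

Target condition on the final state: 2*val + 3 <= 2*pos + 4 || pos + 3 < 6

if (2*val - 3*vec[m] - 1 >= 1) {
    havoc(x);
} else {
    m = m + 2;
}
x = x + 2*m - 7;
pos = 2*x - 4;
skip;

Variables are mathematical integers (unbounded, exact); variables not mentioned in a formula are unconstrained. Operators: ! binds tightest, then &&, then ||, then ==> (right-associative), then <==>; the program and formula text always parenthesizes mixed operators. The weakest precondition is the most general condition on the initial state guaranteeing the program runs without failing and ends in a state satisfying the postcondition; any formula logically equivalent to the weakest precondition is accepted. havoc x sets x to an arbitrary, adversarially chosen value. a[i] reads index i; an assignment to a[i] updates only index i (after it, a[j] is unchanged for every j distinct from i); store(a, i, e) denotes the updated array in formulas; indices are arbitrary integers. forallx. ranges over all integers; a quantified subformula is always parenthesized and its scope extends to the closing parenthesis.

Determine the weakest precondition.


Working backward. After the program, the postcondition 2*val + 3 <= 2*pos + 4 || pos + 3 < 6 must hold; in canonical form it is 2*val <= 2*pos + 1 || pos < 3.
Before skip: 2*val <= 2*pos + 1 || pos < 3
Before pos := 2*x - 4: 2*val <= 4*x - 7 || 2*x < 7
Before x := x + 2*m - 7: 2*val <= 8*m + 4*x - 35 || 4*m + 2*x < 21
Then branch requires forall x_1. (2*val <= 8*m + 4*x_1 - 35 || 4*m + 2*x_1 < 21); else branch requires 2*val <= 8*m + 4*x - 19 || 4*m + 2*x < 13.
Before the if: (2*val >= 3*vec[m] + 2 ==> (forall x_1. (2*val <= 8*m + 4*x_1 - 35 || 4*m + 2*x_1 < 21))) && ((!(2*val >= 3*vec[m] + 2)) ==> (2*val <= 8*m + 4*x - 19 || 4*m + 2*x < 13))
Answer: WP = (2*val >= 3*vec[m] + 2 ==> (forall x_1. (2*val <= 8*m + 4*x_1 - 35 || 4*m + 2*x_1 < 21))) && ((!(2*val >= 3*vec[m] + 2)) ==> (2*val <= 8*m + 4*x - 19 || 4*m + 2*x < 13))


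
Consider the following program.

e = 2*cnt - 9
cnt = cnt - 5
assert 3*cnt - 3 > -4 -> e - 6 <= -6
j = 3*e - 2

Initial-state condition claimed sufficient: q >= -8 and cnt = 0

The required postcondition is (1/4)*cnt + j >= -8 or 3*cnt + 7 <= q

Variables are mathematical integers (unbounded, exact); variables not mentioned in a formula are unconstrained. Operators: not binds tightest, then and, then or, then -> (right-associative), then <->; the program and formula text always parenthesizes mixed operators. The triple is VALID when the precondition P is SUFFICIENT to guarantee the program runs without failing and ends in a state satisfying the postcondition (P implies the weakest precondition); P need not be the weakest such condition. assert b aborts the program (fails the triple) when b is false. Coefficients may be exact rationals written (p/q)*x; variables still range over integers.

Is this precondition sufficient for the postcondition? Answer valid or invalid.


Working backward. After the program, the postcondition (1/4)*cnt + j >= -8 or 3*cnt + 7 <= q must hold; in canonical form it is (1/4)*cnt + j >= -8 or 3*cnt <= q - 7.
Before j := 3*e - 2: (1/4)*cnt + 3*e >= -6 or 3*cnt <= q - 7
Before assert 3*cnt - 3 > -4 -> e - 6 <= -6: (3*cnt > -1 -> e <= 0) and ((1/4)*cnt + 3*e >= -6 or 3*cnt <= q - 7)
Before cnt := cnt - 5: (3*cnt > 14 -> e <= 0) and ((1/4)*cnt + 3*e >= -19/4 or 3*cnt <= q + 8)
Before e := 2*cnt - 9: (3*cnt > 14 -> 2*cnt <= 9) and ((25/4)*cnt >= 89/4 or 3*cnt <= q + 8)
The weakest precondition is (3*cnt > 14 -> 2*cnt <= 9) and ((25/4)*cnt >= 89/4 or 3*cnt <= q + 8).
Check whether q >= -8 and cnt = 0 implies it.
Every state satisfying the precondition satisfies the weakest precondition: the implication holds.
Answer: valid


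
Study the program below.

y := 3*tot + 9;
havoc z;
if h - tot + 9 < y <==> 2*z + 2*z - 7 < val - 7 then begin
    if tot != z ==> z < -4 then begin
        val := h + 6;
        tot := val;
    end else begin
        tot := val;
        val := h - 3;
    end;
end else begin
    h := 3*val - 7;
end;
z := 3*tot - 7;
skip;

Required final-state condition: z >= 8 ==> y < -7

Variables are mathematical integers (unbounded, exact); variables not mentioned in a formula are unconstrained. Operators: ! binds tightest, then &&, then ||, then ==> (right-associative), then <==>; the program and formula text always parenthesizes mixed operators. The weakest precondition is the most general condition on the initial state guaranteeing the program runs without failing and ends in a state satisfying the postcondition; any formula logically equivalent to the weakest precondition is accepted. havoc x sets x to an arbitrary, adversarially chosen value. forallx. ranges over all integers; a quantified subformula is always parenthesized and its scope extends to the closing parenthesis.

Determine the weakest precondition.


Working backward. After the program, z >= 8 ==> y < -7 must hold.
Before skip: z >= 8 ==> y < -7
Before z := 3*tot - 7: 3*tot >= 15 ==> y < -7
Then branch requires ((tot != z ==> z < -4) ==> (3*h >= -3 ==> y < -7)) && ((!(tot != z ==> z < -4)) ==> (3*val >= 15 ==> y < -7)); else branch requires 3*tot >= 15 ==> y < -7.
Before the if: ((h < tot + y - 9 <==> 4*z < val) ==> (((tot != z ==> z < -4) ==> (3*h >= -3 ==> y < -7)) && ((!(tot != z ==> z < -4)) ==> (3*val >= 15 ==> y < -7)))) && ((!(h < tot + y - 9 <==> 4*z < val)) ==> (3*tot >= 15 ==> y < -7))
Before havoc z: forall z_1. (((h < tot + y - 9 <==> 4*z_1 < val) ==> (((tot != z_1 ==> z_1 < -4) ==> (3*h >= -3 ==> y < -7)) && ((!(tot != z_1 ==> z_1 < -4)) ==> (3*val >= 15 ==> y < -7)))) && ((!(h < tot + y - 9 <==> 4*z_1 < val)) ==> (3*tot >= 15 ==> y < -7)))
Before y := 3*tot + 9: forall z_1. (((h < 4*tot <==> 4*z_1 < val) ==> (((tot != z_1 ==> z_1 < -4) ==> (3*h >= -3 ==> 3*tot < -16)) && ((!(tot != z_1 ==> z_1 < -4)) ==> (3*val >= 15 ==> 3*tot < -16)))) && ((!(h < 4*tot <==> 4*z_1 < val)) ==> (3*tot >= 15 ==> 3*tot < -16)))
Answer: WP = forall z_1. (((h < 4*tot <==> 4*z_1 < val) ==> (((tot != z_1 ==> z_1 < -4) ==> (3*h >= -3 ==> 3*tot < -16)) && ((!(tot != z_1 ==> z_1 < -4)) ==> (3*val >= 15 ==> 3*tot < -16)))) && ((!(h < 4*tot <==> 4*z_1 < val)) ==> (3*tot >= 15 ==> 3*tot < -16)))


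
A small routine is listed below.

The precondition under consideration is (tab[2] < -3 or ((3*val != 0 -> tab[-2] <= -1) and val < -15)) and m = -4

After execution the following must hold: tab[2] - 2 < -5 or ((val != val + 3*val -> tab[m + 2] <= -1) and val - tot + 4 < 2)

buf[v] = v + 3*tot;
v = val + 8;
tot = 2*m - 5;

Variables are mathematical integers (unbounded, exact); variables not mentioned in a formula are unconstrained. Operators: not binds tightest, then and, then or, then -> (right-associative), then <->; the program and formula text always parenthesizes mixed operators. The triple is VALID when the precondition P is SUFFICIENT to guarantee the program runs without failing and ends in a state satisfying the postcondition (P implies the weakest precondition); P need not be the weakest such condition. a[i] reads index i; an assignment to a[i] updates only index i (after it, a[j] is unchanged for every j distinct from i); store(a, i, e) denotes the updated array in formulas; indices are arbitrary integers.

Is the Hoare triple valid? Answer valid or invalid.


Working backward. After the program, the postcondition tab[2] - 2 < -5 or ((val != val + 3*val -> tab[m + 2] <= -1) and val - tot + 4 < 2) must hold; in canonical form it is tab[2] < -3 or ((3*val != 0 -> tab[m + 2] <= -1) and val < tot - 2).
Before tot := 2*m - 5: tab[2] < -3 or ((3*val != 0 -> tab[m + 2] <= -1) and val < 2*m - 7)
Before v := val + 8: tab[2] < -3 or ((3*val != 0 -> tab[m + 2] <= -1) and val < 2*m - 7)
Before buf[v] := v + 3*tot: tab[2] < -3 or ((3*val != 0 -> tab[m + 2] <= -1) and val < 2*m - 7)
The weakest precondition is tab[2] < -3 or ((3*val != 0 -> tab[m + 2] <= -1) and val < 2*m - 7).
Check whether (tab[2] < -3 or ((3*val != 0 -> tab[-2] <= -1) and val < -15)) and m = -4 implies it.
Every state satisfying the precondition satisfies the weakest precondition: the implication holds.
Answer: valid


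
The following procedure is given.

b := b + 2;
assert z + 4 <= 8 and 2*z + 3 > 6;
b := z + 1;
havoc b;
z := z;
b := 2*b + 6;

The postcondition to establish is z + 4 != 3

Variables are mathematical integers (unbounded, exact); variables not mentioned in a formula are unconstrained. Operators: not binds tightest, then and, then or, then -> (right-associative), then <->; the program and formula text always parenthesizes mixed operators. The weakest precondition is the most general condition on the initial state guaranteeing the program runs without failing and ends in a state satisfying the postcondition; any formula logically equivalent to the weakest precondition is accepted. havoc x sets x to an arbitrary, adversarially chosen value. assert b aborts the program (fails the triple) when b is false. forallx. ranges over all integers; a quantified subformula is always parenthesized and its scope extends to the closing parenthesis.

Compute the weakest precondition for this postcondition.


Working backward. After the program, the postcondition z + 4 != 3 must hold; in canonical form it is z != -1.
Before b := 2*b + 6: z != -1
Before z := z: z != -1
Before havoc b: z != -1
Before b := z + 1: z != -1
Before assert z + 4 <= 8 and 2*z + 3 > 6: z <= 4 and 2*z > 3 and z != -1
Before b := b + 2: z <= 4 and 2*z > 3 and z != -1
Answer: WP = z <= 4 and 2*z > 3 and z != -1


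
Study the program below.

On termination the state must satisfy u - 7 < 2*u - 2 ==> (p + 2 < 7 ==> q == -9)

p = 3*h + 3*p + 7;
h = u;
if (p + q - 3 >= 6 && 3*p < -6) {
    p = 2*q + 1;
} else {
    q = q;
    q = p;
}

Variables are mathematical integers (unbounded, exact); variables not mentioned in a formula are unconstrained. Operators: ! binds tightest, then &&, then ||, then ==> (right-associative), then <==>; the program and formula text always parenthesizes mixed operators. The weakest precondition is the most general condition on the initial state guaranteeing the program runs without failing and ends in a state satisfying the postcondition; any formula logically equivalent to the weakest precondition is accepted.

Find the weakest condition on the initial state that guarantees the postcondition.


Working backward. After the program, the postcondition u - 7 < 2*u - 2 ==> (p + 2 < 7 ==> q == -9) must hold; in canonical form it is u > -5 ==> (p < 5 ==> q == -9).
Then branch requires u > -5 ==> (2*q < 4 ==> q == -9); else branch requires u > -5 ==> (p < 5 ==> p == -9).
Before the if: ((p + q >= 9 && 3*p < -6) ==> (u > -5 ==> (2*q < 4 ==> q == -9))) && ((!(p + q >= 9 && 3*p < -6)) ==> (u > -5 ==> (p < 5 ==> p == -9)))
Before h := u: ((p + q >= 9 && 3*p < -6) ==> (u > -5 ==> (2*q < 4 ==> q == -9))) && ((!(p + q >= 9 && 3*p < -6)) ==> (u > -5 ==> (p < 5 ==> p == -9)))
Before p := 3*h + 3*p + 7: ((3*h + 3*p + q >= 2 && 9*h + 9*p < -27) ==> (u > -5 ==> (2*q < 4 ==> q == -9))) && ((!(3*h + 3*p + q >= 2 && 9*h + 9*p < -27)) ==> (u > -5 ==> (3*h + 3*p < -2 ==> 3*h + 3*p == -16)))
Answer: WP = ((3*h + 3*p + q >= 2 && 9*h + 9*p < -27) ==> (u > -5 ==> (2*q < 4 ==> q == -9))) && ((!(3*h + 3*p + q >= 2 && 9*h + 9*p < -27)) ==> (u > -5 ==> (3*h + 3*p < -2 ==> 3*h + 3*p == -16)))


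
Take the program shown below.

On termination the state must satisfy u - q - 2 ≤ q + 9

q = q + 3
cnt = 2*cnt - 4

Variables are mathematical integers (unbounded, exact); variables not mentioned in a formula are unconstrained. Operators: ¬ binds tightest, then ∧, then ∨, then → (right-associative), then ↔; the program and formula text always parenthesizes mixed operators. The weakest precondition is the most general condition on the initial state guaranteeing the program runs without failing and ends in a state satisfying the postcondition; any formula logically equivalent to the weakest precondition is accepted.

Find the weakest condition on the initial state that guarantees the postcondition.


Working backward. After the program, the postcondition u - q - 2 ≤ q + 9 must hold; in canonical form it is u ≤ 2*q + 11.
Before cnt := 2*cnt - 4: u ≤ 2*q + 11
Before q := q + 3: u ≤ 2*q + 17
Answer: WP = u ≤ 2*q + 17


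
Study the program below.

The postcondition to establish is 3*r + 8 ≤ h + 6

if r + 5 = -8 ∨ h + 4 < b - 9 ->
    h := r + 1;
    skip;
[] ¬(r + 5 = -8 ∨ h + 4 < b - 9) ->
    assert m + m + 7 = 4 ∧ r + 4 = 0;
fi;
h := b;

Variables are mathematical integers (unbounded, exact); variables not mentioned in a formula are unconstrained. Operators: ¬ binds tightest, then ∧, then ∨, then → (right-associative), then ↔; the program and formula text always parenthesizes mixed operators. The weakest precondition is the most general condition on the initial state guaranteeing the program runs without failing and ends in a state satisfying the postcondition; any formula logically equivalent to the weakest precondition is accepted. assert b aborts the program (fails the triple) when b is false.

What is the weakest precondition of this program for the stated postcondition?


Working backward. After the program, the postcondition 3*r + 8 ≤ h + 6 must hold; in canonical form it is 3*r ≤ h - 2.
Before h := b: 3*r ≤ b - 2
Then branch requires 3*r ≤ b - 2; else branch requires 2*m = -3 ∧ r = -4 ∧ 3*r ≤ b - 2.
Before the if: ((r = -13 ∨ h < b - 13) → 3*r ≤ b - 2) ∧ ((¬(r = -13 ∨ h < b - 13)) → (2*m = -3 ∧ r = -4 ∧ 3*r ≤ b - 2))
Answer: WP = ((r = -13 ∨ h < b - 13) → 3*r ≤ b - 2) ∧ ((¬(r = -13 ∨ h < b - 13)) → (2*m = -3 ∧ r = -4 ∧ 3*r ≤ b - 2))
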